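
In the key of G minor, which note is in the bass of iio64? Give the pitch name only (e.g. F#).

iio in G minor has root A; the chord is A-C-Eb.
The figure 64 means second inversion — the fifth is in the bass.

Eb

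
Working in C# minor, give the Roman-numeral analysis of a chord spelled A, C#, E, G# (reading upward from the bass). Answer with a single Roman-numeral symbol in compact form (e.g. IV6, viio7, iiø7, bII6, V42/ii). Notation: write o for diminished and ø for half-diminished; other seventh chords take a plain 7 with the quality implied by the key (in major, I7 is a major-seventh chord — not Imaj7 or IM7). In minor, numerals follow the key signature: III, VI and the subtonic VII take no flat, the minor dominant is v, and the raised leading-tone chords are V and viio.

VI7

Stacked in thirds the chord is A-C#-E-G#: a major seventh chord on A.
A is scale degree 6 in C# minor, and a major seventh chord on that degree is written VI7.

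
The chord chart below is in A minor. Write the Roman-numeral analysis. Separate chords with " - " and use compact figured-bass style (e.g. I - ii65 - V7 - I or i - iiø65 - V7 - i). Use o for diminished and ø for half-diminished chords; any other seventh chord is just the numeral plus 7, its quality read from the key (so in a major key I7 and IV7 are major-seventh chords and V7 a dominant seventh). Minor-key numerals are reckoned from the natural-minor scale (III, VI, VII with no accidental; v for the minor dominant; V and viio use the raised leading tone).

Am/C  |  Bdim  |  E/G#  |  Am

Am/C: minor triad on A = scale degree 1 → i6.
Bdim: root B is the supertonic; diminished triad there is iio.
E/G# has root E, degree 5 in A minor, so V6.
Am has root A, degree 1 in A minor, so i.

i6 - iio - V6 - i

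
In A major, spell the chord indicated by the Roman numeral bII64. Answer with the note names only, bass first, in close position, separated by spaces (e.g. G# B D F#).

bII64 is the Neapolitan chord — a major triad on the lowered second degree. In A major that root is Bb.
So the chord is Bb-D-F.
With the 64 figure the chord is in second inversion; from the bass F upward in close position it reads F-Bb-D.

F Bb D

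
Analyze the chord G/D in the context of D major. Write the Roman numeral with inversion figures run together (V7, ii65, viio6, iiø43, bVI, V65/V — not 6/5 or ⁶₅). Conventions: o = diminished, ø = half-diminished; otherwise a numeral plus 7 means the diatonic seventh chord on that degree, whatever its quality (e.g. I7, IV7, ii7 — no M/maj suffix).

Stacked in thirds the chord is G-B-D: a major triad on G.
In D major, G is the subdominant; the diatonic major triad there is IV.
With D in the bass the chord is in second inversion, so the figured bass is 64.

IV64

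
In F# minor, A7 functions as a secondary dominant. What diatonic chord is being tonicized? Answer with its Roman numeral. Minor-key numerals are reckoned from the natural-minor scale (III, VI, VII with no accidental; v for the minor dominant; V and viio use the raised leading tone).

The chord is a dominant seventh chord on A.
A dominant resolves down a perfect fifth: A → D. In F# minor, D is scale degree 6, i.e. VI.

VI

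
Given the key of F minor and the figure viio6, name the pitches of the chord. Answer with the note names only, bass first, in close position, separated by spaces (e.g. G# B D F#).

In F minor, the leading-tone chord is built on the raised seventh degree, E.
Stacking thirds from E gives E-G-Bb.
The figured bass 6 indicates first inversion, placing the third (G) in the bass: G-Bb-E.

G Bb E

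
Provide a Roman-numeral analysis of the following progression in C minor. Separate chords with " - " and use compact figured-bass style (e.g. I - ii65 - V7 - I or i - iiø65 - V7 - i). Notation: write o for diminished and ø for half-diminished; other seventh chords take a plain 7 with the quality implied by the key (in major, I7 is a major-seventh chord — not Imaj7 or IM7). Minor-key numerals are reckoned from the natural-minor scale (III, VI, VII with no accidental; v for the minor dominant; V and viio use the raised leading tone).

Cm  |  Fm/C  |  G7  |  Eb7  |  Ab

i - iv64 - V7 - V7/VI - VI

Cm: minor triad on C = scale degree 1 → i.
Fm/C: root F is the subdominant; minor triad there is iv64.
G7 has root G, degree 5 in C minor, so V7.
Eb7: chromatic; Eb is V of VI, so V7/VI.
Ab: major triad on Ab = scale degree 6 → VI.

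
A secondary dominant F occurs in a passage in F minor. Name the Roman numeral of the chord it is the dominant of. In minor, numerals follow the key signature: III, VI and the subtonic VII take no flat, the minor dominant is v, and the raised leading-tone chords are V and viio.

iv

The chord is a major triad on F.
A dominant resolves down a perfect fifth: F → Bb. In F minor, Bb is scale degree 4, i.e. iv.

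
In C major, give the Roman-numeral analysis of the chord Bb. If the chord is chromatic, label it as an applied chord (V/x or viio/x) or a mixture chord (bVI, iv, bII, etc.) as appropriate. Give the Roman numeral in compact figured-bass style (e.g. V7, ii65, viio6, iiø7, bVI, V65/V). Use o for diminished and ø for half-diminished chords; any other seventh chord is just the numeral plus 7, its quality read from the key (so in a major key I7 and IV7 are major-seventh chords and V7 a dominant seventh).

The pitches Bb-D-F form a major triad rooted on Bb.
Bb is the lowered seventh degree of C major (diatonic 7 would be B). This is a major triad on the lowered seventh degree (the subtonic), borrowed from the parallel minor.

bVII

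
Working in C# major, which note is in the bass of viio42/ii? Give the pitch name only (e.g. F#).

The applied chord viio42/ii is rooted on C##: C##-E#-G#-B.
The figure 42 means third inversion — the seventh is in the bass.

B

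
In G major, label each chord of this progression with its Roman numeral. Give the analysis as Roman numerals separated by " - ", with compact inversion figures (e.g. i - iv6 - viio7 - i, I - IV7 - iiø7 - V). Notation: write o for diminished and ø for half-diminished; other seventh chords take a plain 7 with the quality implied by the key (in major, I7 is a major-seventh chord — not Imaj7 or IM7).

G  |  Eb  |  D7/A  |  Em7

G: major triad on G = scale degree 1 → I.
Eb: Eb with this quality isn't in the key; it's bVI, borrowed from the parallel minor.
D7/A: root D is the dominant; dominant seventh chord there is V43.
Em7: minor seventh chord on E = scale degree 6 → vi7.

I - bVI - V43 - vi7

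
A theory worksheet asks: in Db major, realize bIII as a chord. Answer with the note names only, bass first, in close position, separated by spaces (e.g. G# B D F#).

Scale degree 3 in Db major is F; lowering it a half step gives Fb. bIII is a major triad on the lowered third degree, borrowed from the parallel minor.
So the chord is Fb-Ab-Cb, a major triad.

Fb Ab Cb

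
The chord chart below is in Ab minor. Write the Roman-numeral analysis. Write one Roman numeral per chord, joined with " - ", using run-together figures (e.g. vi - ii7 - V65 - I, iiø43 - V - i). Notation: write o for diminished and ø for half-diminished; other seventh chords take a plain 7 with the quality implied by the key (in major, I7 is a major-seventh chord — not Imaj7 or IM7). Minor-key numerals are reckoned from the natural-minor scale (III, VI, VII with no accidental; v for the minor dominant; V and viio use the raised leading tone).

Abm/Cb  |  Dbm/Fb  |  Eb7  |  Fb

Abm/Cb: root Ab is the tonic; minor triad there is i6.
Dbm/Fb: minor triad on Db = scale degree 4 → iv6.
Eb7: root Eb is the dominant; dominant seventh chord there is V7.
Fb: major triad on Fb = scale degree 6 → VI.

i6 - iv6 - V7 - VI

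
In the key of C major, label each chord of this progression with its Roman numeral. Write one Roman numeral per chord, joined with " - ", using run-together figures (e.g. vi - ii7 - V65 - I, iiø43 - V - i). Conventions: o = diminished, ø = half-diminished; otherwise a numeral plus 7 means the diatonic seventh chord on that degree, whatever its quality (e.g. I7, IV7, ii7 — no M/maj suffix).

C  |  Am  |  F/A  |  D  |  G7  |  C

I - vi - IV6 - V/V - V7 - I

C: root C is the tonic; major triad there is I.
Am has root A, degree 6 in C major, so vi.
F/A has root F, degree 4 in C major, so IV6.
D is the secondary dominant of V (major triad on D): V/V.
G7: root G is the dominant; dominant seventh chord there is V7.
C has root C, degree 1 in C major, so I.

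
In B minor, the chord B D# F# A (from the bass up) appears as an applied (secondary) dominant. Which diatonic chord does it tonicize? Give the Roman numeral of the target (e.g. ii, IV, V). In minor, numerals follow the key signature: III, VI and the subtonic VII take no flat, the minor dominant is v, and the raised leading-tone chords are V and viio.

iv

The chord is a dominant seventh chord on B.
A dominant resolves down a perfect fifth: B → E. In B minor, E is scale degree 4, i.e. iv.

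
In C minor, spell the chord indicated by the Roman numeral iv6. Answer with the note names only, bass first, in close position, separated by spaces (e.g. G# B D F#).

The numeral's case and figure indicate a minor triad. In C minor its root, the subdominant, is F.
Stacking thirds from F gives F-Ab-C.
The figured bass 6 indicates first inversion, placing the third (Ab) in the bass: Ab-C-F.

Ab C F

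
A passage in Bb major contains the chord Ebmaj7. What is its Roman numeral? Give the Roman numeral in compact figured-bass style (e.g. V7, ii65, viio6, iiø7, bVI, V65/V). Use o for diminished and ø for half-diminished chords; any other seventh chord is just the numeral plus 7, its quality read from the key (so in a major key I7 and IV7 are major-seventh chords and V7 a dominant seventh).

Stacked in thirds the chord is Eb-G-Bb-D: a major seventh chord on Eb.
Eb is scale degree 4 in Bb major, and a major seventh chord on that degree is written IV7.

IV7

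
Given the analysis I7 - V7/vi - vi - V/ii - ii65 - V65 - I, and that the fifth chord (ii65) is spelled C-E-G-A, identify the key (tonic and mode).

ii65 is given as C-E-G-A — a minor seventh chord with root A.
ii65 on A implies A is the supertonic; that puts the tonic at G, and the lowercase numeral fits major mode.

G major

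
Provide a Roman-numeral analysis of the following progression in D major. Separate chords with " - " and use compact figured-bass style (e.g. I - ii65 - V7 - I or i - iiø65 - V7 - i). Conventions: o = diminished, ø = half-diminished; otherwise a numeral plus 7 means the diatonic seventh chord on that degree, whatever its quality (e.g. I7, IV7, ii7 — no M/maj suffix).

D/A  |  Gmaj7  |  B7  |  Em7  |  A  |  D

I64 - IV7 - V7/ii - ii7 - V - I

D/A: root D is the tonic; major triad there is I64.
Gmaj7: major seventh chord on G = scale degree 4 → IV7.
B7: chromatic; B is V of ii, so V7/ii.
Em7: minor seventh chord on E = scale degree 2 → ii7.
A has root A, degree 5 in D major, so V.
D: major triad on D = scale degree 1 → I.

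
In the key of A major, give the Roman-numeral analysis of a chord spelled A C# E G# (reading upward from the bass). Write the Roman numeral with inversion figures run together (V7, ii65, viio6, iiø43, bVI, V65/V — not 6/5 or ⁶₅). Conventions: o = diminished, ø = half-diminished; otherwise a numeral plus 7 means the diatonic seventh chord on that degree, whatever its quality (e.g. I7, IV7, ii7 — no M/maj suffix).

I7

Stacked in thirds the chord is A-C#-E-G#: a major seventh chord on A.
A is scale degree 1 in A major, and a major seventh chord on that degree is written I7.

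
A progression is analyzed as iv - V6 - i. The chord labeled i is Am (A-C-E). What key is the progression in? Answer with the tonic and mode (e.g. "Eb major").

A minor

i is given as A-C-E — a minor triad with root A.
If A is scale degree 1 and the mode makes that degree carry a minor triad, the tonic is A and the mode is minor.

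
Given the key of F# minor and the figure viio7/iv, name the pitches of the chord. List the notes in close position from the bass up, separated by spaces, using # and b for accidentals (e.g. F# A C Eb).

The slash marks an applied leading-tone chord: viio of iv. In F# minor, iv is B, so the leading tone to it is A#, a half step below.
Building a fully diminished seventh chord on A# gives A#-C#-E-G.

A# C# E G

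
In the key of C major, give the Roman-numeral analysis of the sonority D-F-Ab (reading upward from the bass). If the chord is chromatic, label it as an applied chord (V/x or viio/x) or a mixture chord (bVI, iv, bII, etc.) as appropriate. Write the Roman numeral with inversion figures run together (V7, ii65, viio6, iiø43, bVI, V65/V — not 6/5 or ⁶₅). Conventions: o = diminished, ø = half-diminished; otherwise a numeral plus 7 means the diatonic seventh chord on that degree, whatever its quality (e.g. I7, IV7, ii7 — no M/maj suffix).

iio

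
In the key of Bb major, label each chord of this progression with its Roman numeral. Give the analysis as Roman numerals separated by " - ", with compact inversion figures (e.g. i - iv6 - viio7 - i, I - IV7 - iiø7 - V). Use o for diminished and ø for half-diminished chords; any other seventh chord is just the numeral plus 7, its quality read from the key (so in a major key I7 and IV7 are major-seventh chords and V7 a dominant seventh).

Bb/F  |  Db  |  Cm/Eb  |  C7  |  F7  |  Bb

Bb/F: root Bb is the tonic; major triad there is I64.
Db: Db with this quality isn't in the key; it's bIII, borrowed from the parallel minor.
Cm/Eb has root C, degree 2 in Bb major, so ii6.
C7: chromatic; C is V of V, so V7/V.
F7 has root F, degree 5 in Bb major, so V7.
Bb: root Bb is the tonic; major triad there is I.

I64 - bIII - ii6 - V7/V - V7 - I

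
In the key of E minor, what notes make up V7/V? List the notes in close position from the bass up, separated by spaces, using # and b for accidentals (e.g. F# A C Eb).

F# A# C# E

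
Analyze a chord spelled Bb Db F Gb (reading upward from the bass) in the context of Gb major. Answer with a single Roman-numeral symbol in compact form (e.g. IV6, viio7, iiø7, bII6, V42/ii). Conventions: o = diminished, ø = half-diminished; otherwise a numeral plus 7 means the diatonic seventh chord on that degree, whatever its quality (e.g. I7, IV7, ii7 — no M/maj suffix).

I65

The pitches Gb-Bb-Db-F form a major seventh chord rooted on Gb.
In Gb major, Gb is the tonic; the diatonic major seventh chord there is I7.
With Bb in the bass the chord is in first inversion, so the figured bass is 65.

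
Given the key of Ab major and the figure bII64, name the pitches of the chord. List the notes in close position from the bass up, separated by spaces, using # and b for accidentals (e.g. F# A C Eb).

bII64 is the Neapolitan chord — a major triad on the lowered second degree. In Ab major that root is Bbb.
So the chord is Bbb-Db-Fb, a major triad.
The figured bass 64 indicates second inversion, placing the fifth (Fb) in the bass: Fb-Bbb-Db.

Fb Bbb Db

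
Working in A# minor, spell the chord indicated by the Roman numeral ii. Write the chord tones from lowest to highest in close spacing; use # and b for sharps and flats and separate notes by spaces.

B# D# F##

Scale degree 2 in A# minor is B#; here the chord built on it is altered to a minor triad. ii is the minor supertonic, borrowed from the parallel major (the Dorian ii).
So the chord is B#-D#-F##.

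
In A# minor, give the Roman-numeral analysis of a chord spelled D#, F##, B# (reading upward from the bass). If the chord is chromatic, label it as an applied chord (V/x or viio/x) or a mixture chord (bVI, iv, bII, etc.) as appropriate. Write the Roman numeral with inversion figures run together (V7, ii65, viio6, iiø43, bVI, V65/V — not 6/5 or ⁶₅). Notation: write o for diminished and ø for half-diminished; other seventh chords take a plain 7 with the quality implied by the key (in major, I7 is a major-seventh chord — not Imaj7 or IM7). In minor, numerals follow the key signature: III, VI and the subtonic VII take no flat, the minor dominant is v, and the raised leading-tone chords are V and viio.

Stacked in thirds the chord is B#-D#-F##: a minor triad on B#.
B# is the second degree of A# minor. This is the minor supertonic, borrowed from the parallel major (the Dorian ii).
With D# in the bass the chord is in first inversion, so the figured bass is 6.

ii6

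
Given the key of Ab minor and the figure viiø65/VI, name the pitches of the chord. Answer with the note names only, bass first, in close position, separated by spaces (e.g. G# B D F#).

Gb Bbb Db Eb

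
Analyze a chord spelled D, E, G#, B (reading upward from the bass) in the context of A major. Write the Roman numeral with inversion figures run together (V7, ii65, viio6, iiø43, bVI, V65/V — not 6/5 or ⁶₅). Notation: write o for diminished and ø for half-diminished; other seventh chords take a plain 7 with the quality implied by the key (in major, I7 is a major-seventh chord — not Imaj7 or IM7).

V42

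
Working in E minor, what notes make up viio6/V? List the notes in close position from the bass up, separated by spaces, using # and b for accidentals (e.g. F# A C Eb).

viio6/V is a secondary leading-tone chord. The target V is B in E minor; the applied chord is rooted a semitone below, on A#.
Building a diminished triad on A# gives A#-C#-E.
With the 6 figure the chord is in first inversion; from the bass C# upward in close position it reads C#-E-A#.

C# E A#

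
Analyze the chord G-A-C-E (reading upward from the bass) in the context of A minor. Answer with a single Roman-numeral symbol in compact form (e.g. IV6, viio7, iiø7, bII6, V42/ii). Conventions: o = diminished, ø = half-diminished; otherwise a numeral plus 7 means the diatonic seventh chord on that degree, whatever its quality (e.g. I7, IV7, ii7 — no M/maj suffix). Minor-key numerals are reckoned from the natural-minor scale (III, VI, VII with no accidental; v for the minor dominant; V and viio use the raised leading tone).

i42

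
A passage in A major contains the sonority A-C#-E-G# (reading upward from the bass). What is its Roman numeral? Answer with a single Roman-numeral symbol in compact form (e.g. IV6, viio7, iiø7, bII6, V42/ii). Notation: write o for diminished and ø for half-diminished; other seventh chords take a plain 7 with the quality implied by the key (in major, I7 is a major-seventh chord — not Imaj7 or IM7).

The pitches A-C#-E-G# form a major seventh chord rooted on A.
In A major, A is the tonic; the diatonic major seventh chord there is I7.

I7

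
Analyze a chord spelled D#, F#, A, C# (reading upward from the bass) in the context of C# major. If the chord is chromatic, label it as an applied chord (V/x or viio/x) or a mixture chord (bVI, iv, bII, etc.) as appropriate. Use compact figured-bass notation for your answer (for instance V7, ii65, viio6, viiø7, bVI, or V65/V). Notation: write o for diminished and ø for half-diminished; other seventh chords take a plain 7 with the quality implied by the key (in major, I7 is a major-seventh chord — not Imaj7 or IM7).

Stacked in thirds the chord is D#-F#-A-C#: a half-diminished seventh chord on D#.
D# is the second degree of C# major. This is the half-diminished supertonic seventh, borrowed from the parallel minor.

iiø7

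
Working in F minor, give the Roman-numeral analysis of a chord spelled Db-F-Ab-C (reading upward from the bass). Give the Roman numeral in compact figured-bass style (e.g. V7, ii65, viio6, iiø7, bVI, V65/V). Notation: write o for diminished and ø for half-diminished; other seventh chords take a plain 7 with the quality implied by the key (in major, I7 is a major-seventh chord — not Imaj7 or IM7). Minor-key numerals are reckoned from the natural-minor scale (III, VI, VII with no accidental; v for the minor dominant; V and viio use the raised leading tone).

The pitches Db-F-Ab-C form a major seventh chord rooted on Db.
Db is scale degree 6 in F minor, and a major seventh chord on that degree is written VI7.

VI7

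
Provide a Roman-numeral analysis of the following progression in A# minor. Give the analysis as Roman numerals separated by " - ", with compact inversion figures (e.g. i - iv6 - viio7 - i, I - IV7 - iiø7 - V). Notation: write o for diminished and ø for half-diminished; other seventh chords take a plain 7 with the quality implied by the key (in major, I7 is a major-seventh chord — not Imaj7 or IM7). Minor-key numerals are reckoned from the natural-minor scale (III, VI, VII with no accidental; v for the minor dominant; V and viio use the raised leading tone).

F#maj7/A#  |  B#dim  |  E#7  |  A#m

VI65 - iio - V7 - i

F#maj7/A#: major seventh chord on F# = scale degree 6 → VI65.
B#dim has root B#, degree 2 in A# minor, so iio.
E#7: dominant seventh chord on E# = scale degree 5 → V7.
A#m: minor triad on A# = scale degree 1 → i.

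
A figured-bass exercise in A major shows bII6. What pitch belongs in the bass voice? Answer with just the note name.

D

bII in A major has root Bb; the chord is Bb-D-F.
The figure 6 means first inversion — the third is in the bass.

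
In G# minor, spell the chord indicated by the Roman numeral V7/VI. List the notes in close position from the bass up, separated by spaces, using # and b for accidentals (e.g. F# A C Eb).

B D# F# A

The slash means an applied dominant: we want the dominant of VI. In G# minor, VI is E major, and its dominant is built on B.
Building a dominant seventh chord on B gives B-D#-F#-A.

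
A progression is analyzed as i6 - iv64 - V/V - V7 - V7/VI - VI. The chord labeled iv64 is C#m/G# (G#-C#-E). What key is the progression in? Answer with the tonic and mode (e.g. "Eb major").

The chord C#m/G# is a minor triad rooted on C#; its label is iv64.
If C# is scale degree 4 and the mode makes that degree carry a minor triad, the tonic is G# and the mode is minor.

G# minor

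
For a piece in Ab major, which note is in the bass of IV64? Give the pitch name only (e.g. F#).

Ab

IV in Ab major has root Db; the chord is Db-F-Ab.
The figure 64 means second inversion — the fifth is in the bass.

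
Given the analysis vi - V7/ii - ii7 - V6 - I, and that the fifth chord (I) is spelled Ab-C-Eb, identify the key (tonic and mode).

Ab major

The chord Ab is a major triad rooted on Ab; its label is I.
If Ab is scale degree 1 and the mode makes that degree carry a major triad, the tonic is Ab and the mode is major.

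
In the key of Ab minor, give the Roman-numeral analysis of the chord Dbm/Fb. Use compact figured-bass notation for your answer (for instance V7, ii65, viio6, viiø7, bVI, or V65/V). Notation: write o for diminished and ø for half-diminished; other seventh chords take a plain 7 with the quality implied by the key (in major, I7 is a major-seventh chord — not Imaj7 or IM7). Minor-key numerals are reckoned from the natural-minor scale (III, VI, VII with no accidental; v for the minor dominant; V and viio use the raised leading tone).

iv6

Stacked in thirds the chord is Db-Fb-Ab: a minor triad on Db.
In Ab minor, Db is the subdominant; the diatonic minor triad there is iv.
With Fb in the bass the chord is in first inversion, so the figured bass is 6.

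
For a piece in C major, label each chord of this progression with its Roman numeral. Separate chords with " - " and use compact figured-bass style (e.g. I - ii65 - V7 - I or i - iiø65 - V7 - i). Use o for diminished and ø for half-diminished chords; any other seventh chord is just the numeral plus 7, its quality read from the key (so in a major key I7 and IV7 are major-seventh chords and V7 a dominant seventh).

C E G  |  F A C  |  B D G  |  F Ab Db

I - IV - V6 - bII6

C-E-G: major triad on C = scale degree 1 → I.
F-A-C: major triad on F = scale degree 4 → IV.
B-D-G: major triad on G = scale degree 5 → V6.
F-Ab-Db is non-diatonic — a major triad on the lowered supertonic (Db): the Neapolitan sixth, bII6 (third, F, in the bass — hence the 6).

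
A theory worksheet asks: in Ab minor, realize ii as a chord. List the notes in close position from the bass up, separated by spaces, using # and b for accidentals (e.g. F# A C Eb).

Bb Db F

ii is the minor supertonic, borrowed from the parallel major (the Dorian ii). In Ab minor that root is Bb.
So the chord is Bb-Db-F.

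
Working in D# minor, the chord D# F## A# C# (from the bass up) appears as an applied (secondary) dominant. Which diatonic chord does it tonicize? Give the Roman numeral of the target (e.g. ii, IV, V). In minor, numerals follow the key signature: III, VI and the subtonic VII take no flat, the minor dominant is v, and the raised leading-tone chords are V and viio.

iv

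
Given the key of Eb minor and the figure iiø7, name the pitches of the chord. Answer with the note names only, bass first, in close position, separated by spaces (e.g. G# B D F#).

F Ab Cb Eb

The numeral's case and figure indicate a half-diminished seventh chord. In Eb minor its root, the second degree, is F.
Stacking thirds from F gives F-Ab-Cb-Eb.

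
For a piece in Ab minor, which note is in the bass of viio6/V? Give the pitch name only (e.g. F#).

F

The applied chord viio6/V is rooted on D: D-F-Ab.
The figure 6 means first inversion — the third is in the bass.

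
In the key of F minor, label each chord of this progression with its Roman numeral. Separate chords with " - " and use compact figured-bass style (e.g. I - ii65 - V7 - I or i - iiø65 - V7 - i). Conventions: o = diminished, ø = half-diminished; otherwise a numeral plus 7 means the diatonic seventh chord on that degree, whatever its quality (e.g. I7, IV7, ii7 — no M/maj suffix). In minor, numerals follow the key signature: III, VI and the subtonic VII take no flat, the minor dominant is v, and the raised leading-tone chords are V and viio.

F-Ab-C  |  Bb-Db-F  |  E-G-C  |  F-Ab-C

F-Ab-C has root F, degree 1 in F minor, so i.
Bb-Db-F has root Bb, degree 4 in F minor, so iv.
E-G-C: root C is the dominant; major triad there is V6.
F-Ab-C: minor triad on F = scale degree 1 → i.

i - iv - V6 - i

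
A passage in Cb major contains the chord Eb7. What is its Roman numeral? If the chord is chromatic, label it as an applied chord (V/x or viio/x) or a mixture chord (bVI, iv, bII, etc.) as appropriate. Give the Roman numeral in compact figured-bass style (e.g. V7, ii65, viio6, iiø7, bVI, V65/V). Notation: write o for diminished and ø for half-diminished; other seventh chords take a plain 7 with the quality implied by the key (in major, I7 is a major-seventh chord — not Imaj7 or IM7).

V7/vi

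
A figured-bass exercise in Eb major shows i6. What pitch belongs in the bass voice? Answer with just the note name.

i in Eb major has root Eb; the chord is Eb-Gb-Bb.
The figure 6 means first inversion — the third is in the bass.

Gb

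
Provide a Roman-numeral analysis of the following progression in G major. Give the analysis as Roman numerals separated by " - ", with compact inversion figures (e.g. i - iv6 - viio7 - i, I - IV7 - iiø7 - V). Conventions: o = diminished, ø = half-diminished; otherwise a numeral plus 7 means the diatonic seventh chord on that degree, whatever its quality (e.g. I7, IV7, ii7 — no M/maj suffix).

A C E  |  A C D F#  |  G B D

ii - V43 - I

A-C-E has root A, degree 2 in G major, so ii.
A-C-D-F#: root D is the dominant; dominant seventh chord there is V43.
G-B-D has root G, degree 1 in G major, so I.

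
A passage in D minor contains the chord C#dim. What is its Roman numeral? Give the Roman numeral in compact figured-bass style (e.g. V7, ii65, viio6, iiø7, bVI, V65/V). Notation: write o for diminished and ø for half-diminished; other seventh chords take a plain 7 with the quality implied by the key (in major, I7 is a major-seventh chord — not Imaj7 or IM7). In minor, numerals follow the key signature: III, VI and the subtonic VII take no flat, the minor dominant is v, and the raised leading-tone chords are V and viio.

viio

The pitches C#-E-G form a diminished triad rooted on C#.
C# is scale degree 7 in D minor, and a diminished triad on that degree is written viio.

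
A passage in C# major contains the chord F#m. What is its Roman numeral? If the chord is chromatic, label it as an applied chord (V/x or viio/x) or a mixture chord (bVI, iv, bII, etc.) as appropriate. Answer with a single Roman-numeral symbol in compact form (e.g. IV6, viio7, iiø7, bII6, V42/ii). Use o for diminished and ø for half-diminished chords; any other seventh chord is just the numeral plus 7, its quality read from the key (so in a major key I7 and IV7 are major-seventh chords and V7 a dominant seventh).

iv

Stacked in thirds the chord is F#-A-C#: a minor triad on F#.
F# is the fourth degree of C# major. This is the minor subdominant, borrowed from the parallel minor.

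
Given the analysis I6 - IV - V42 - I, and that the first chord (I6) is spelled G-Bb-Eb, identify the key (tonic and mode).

Eb major

The chord Eb/G is a major triad rooted on Eb; its label is I6.
If Eb is scale degree 1 and the mode makes that degree carry a major triad, the tonic is Eb and the mode is major.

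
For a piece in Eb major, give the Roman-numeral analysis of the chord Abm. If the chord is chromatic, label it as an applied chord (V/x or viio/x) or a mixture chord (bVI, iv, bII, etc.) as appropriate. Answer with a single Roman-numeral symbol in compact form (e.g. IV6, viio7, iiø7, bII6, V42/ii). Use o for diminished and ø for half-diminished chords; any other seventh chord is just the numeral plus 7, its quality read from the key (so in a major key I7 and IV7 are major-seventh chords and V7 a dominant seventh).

iv

Stacked in thirds the chord is Ab-Cb-Eb: a minor triad on Ab.
Ab is the fourth degree of Eb major. This is the minor subdominant, borrowed from the parallel minor.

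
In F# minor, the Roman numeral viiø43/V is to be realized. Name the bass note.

The applied chord viiø43/V is rooted on B#: B#-D#-F#-A#.
The figure 43 means second inversion — the fifth is in the bass.

F#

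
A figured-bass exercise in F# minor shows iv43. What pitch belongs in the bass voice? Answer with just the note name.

F#

iv in F# minor has root B; the chord is B-D-F#-A.
The figure 43 means second inversion — the fifth is in the bass.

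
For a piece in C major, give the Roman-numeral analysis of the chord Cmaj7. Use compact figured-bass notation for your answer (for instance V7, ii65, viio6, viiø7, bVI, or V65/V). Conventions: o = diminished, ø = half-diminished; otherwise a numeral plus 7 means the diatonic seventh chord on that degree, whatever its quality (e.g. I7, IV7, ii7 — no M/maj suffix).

I7

Stacked in thirds the chord is C-E-G-B: a major seventh chord on C.
C is scale degree 1 in C major, and a major seventh chord on that degree is written I7.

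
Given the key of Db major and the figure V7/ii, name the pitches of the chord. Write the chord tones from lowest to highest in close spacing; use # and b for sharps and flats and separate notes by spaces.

V7/ii is a secondary dominant — the dominant seventh of ii. ii in Db major is Eb, so the applied chord's root is Bb, a perfect fifth above.
Building a dominant seventh chord on Bb gives Bb-D-F-Ab.

Bb D F Ab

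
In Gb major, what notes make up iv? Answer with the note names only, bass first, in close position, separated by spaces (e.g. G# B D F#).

iv is the minor subdominant, borrowed from the parallel minor. In Gb major that root is Cb.
So the chord is Cb-Ebb-Gb.

Cb Ebb Gb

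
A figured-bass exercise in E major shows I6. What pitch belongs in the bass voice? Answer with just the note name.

G#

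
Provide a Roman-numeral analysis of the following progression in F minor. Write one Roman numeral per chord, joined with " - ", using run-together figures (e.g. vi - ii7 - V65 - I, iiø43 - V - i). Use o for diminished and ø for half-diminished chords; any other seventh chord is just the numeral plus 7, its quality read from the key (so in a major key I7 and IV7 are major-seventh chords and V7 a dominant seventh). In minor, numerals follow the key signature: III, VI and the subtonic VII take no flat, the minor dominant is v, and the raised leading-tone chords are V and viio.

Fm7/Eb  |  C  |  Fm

i42 - V - i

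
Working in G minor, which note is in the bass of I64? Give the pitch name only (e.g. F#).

D

I in G minor has root G; the chord is G-B-D.
The figure 64 means second inversion — the fifth is in the bass.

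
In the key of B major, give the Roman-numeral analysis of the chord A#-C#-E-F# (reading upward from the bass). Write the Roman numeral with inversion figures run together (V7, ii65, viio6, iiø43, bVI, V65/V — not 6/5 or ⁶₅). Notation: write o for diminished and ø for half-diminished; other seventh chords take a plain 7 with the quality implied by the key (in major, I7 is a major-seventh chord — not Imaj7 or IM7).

V65

The pitches F#-A#-C#-E form a dominant seventh chord rooted on F#.
In B major, F# is the dominant; the diatonic dominant seventh chord there is V7.
With A# in the bass the chord is in first inversion, so the figured bass is 65.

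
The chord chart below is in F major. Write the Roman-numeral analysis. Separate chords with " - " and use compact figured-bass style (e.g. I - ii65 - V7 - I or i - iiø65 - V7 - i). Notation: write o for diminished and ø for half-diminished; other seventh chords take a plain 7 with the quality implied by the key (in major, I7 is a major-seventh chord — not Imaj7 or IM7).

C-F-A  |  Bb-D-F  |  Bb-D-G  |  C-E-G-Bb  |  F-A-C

C-F-A: root F is the tonic; major triad there is I64.
Bb-D-F: root Bb is the subdominant; major triad there is IV.
Bb-D-G: minor triad on G = scale degree 2 → ii6.
C-E-G-Bb: dominant seventh chord on C = scale degree 5 → V7.
F-A-C: root F is the tonic; major triad there is I.

I64 - IV - ii6 - V7 - I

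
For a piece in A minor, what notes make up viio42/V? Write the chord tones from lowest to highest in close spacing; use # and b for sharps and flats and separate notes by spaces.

C D# F# A

viio42/V is a secondary leading-tone chord. The target V is E in A minor; the applied chord is rooted a semitone below, on D#.
Building a fully diminished seventh chord on D# gives D#-F#-A-C.
With the 42 figure the chord is in third inversion; from the bass C upward in close position it reads C-D#-F#-A.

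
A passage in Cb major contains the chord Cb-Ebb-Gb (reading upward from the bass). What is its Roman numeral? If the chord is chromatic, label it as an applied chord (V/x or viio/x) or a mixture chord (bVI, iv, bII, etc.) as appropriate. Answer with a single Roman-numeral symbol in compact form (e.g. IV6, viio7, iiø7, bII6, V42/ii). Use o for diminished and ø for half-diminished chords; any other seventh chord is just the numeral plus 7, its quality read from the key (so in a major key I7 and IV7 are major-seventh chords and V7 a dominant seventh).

i

Stacked in thirds the chord is Cb-Ebb-Gb: a minor triad on Cb.
Cb is the first degree of Cb major. This is the minor tonic, borrowed from the parallel minor.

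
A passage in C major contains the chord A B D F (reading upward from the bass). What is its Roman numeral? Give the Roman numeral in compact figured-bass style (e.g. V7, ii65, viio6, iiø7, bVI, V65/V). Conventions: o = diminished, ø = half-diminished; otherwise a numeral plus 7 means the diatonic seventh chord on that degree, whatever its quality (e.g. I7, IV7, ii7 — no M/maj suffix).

viiø42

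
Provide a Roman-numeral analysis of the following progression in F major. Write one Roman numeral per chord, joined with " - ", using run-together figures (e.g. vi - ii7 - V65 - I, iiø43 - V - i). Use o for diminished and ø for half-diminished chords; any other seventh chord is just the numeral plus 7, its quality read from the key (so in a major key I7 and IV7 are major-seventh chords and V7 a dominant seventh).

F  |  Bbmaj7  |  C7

I - IV7 - V7

F: major triad on F = scale degree 1 → I.
Bbmaj7: root Bb is the subdominant; major seventh chord there is IV7.
C7: dominant seventh chord on C = scale degree 5 → V7.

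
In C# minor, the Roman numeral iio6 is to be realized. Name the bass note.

iio in C# minor has root D#; the chord is D#-F#-A.
The figure 6 means first inversion — the third is in the bass.

F#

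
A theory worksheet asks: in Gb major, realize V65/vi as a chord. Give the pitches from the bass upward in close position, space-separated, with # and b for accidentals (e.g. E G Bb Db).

The slash means an applied dominant: we want the dominant of vi. In Gb major, vi is Eb minor, and its dominant is built on Bb.
Building a dominant seventh chord on Bb gives Bb-D-F-Ab.
The figured bass 65 indicates first inversion, placing the third (D) in the bass: D-F-Ab-Bb.

D F Ab Bb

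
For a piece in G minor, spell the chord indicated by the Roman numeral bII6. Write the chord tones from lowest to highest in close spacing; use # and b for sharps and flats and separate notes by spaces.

C Eb Ab

bII6 is the Neapolitan sixth — a major triad on the lowered second degree, here in its customary first inversion. In G minor that root is Ab.
So the chord is Ab-C-Eb.
The figured bass 6 indicates first inversion, placing the third (C) in the bass: C-Eb-Ab.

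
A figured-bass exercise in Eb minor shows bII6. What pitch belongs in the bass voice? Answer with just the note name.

bII in Eb minor has root Fb; the chord is Fb-Ab-Cb.
The figure 6 means first inversion — the third is in the bass.

Ab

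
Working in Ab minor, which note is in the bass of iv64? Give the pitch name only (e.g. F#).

iv in Ab minor has root Db; the chord is Db-Fb-Ab.
The figure 64 means second inversion — the fifth is in the bass.

Ab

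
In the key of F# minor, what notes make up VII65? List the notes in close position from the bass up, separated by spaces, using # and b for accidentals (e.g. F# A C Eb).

G# B D E

In F# minor, the subtonic is E, and the diatonic chord built there is a dominant seventh chord.
Stacking thirds from E gives E-G#-B-D.
With the 65 figure the chord is in first inversion; from the bass G# upward in close position it reads G#-B-D-E.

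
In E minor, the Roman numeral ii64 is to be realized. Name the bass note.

C#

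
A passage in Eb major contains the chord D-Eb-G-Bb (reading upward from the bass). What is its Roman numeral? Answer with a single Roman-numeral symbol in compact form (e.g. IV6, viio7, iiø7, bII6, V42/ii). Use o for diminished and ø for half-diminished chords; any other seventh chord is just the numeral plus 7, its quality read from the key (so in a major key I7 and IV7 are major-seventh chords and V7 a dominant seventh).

The pitches Eb-G-Bb-D form a major seventh chord rooted on Eb.
Eb is scale degree 1 in Eb major, and a major seventh chord on that degree is written I7.
With D in the bass the chord is in third inversion, so the figured bass is 42.

I42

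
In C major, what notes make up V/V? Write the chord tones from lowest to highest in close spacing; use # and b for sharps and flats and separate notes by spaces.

The slash means an applied dominant: we want the dominant of V. In C major, V is G major, and its dominant is built on D.
Building a major triad on D gives D-F#-A.

D F# A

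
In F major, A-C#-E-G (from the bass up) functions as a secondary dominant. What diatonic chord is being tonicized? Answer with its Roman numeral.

The chord is a dominant seventh chord on A.
A dominant resolves down a perfect fifth: A → D. In F major, D is scale degree 6, i.e. vi.

vi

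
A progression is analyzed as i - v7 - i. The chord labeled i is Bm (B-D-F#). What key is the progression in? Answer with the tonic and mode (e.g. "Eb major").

B minor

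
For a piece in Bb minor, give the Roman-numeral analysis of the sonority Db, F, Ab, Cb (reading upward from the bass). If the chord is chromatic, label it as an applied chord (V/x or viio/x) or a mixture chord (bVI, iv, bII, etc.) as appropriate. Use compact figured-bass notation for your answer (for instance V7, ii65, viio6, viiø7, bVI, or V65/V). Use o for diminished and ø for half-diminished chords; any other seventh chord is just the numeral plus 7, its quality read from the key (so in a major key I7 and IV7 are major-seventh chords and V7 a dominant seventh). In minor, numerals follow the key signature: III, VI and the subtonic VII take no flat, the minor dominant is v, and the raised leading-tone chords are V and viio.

V7/VI

The pitches Db-F-Ab-Cb form a dominant seventh chord rooted on Db.
Db is not a diatonic chord root with this quality in Bb minor, but it lies a perfect fifth above Gb (VI), so the chord functions as an applied dominant of VI.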